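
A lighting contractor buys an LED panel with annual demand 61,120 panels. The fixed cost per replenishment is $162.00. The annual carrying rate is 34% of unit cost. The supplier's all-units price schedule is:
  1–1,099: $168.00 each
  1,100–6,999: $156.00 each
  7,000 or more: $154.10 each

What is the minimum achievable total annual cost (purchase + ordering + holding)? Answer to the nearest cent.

Holding cost per unit per year at price C is H = 0.34·C.
Candidates are each tier's EOQ (if it falls in that tier) and each price-break quantity.
EOQ at $168.00 = 588.8 (feasible in tier 1): TC = 61,120×$168.00 + (61,120/588.8)×162 + (588.8/2)×0.34×$168.00 = $10,301,792.43.
EOQ at $156.00 = 611.0 < 1100, so use break Q=1100: TC = 61,120×$156.00 + (61,120/1100.0)×162 + (1100.0/2)×0.34×$156.00 = $9,572,893.31.
EOQ at $154.10 = 614.8 < 7000, so use break Q=7000: TC = 61,120×$154.10 + (61,120/7000.0)×162 + (7000.0/2)×0.34×$154.10 = $9,603,385.49.
Lowest total cost among the candidates is at Q = 1100.0.

TC* ≈ $9,572,893.31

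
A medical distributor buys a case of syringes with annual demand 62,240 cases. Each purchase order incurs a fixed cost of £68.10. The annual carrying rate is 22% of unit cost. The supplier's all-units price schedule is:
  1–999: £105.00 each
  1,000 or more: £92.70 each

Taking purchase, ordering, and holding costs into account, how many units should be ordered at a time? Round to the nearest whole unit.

Q* ≈ 1,000 cases

Holding cost per unit per year at price C is H = 0.22·C.
Candidates are each tier's EOQ (if it falls in that tier) and each price-break quantity.
EOQ at £105.00 = 605.8 (feasible in tier 1): TC = 62,240×£105.00 + (62,240/605.8)×68.1 + (605.8/2)×0.22×£105.00 = £6,549,193.60.
EOQ at £92.70 = 644.7 < 1000, so use break Q=1000: TC = 62,240×£92.70 + (62,240/1000.0)×68.1 + (1000.0/2)×0.22×£92.70 = £5,784,083.54.
Lowest total cost is £5,784,083.54 at Q = 1000.0.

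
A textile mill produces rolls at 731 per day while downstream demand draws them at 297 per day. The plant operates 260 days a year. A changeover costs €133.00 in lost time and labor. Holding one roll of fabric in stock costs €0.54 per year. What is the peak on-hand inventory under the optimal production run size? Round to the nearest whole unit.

Annual demand D = 297 × 260 = 77,220.
Production build-up factor (1 − d/p) = 1 − 297/731 = 0.5937.
Q* = √(2DS / (H(1 − d/p))) = √(2 × 77,220 × 133 / (0.54 × 0.5937)).
= √(20,540,520 / 0.3206) ≈ 8004.287.
Maximum inventory = Q*(1 − d/p) = 8004.287 × 0.5937 ≈ 4752.203.

I_max ≈ 4,752 rolls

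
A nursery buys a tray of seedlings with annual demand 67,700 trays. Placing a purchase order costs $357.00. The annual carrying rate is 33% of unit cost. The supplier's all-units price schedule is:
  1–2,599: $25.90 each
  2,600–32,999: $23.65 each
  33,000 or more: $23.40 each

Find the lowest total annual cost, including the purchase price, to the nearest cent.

Holding cost per unit per year at price C is H = 0.33·C.
Candidates are each tier's EOQ (if it falls in that tier) and each price-break quantity.
EOQ at $25.90 = 2378.1 (feasible in tier 1): TC = 67,700×$25.90 + (67,700/2378.1)×357 + (2378.1/2)×0.33×$25.90 = $1,773,755.92.
EOQ at $23.65 = 2488.7 < 2600, so use break Q=2600: TC = 67,700×$23.65 + (67,700/2600.0)×357 + (2600.0/2)×0.33×$23.65 = $1,620,546.58.
EOQ at $23.40 = 2501.9 < 33000, so use break Q=33000: TC = 67,700×$23.40 + (67,700/33000.0)×357 + (33000.0/2)×0.33×$23.40 = $1,712,325.39.
Lowest total cost among the candidates is at Q = 2600.0.

TC* ≈ $1,620,546.58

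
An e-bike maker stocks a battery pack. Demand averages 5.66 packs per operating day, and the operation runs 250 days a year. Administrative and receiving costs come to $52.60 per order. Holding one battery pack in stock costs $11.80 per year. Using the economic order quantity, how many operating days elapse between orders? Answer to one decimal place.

Annual demand D = 5.66 × 250 = 1,415.
Q* = √(2DS/H) = √(2 × 1,415 × 52.6 / 11.8) ≈ 112.32.
Cycle time = Q*/D × 250 = 112.32 / 1,415 × 250 ≈ 19.844 days.

T ≈ 19.8 days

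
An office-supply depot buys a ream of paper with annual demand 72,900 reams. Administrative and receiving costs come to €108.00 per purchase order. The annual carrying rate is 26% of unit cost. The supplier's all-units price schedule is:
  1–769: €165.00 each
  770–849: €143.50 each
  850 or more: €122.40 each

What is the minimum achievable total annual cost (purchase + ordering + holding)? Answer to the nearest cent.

Holding cost per unit per year at price C is H = 0.26·C.
Candidates are each tier's EOQ (if it falls in that tier) and each price-break quantity.
EOQ at €165.00 = 605.8 (feasible in tier 1): TC = 72,900×€165.00 + (72,900/605.8)×108 + (605.8/2)×0.26×€165.00 = €12,054,490.78.
EOQ at €143.50 = 649.6 < 770, so use break Q=770: TC = 72,900×€143.50 + (72,900/770.0)×108 + (770.0/2)×0.26×€143.50 = €10,485,739.29.
EOQ at €122.40 = 703.4 < 850, so use break Q=850: TC = 72,900×€122.40 + (72,900/850.0)×108 + (850.0/2)×0.26×€122.40 = €8,945,747.79.
Lowest total cost among the candidates is at Q = 850.0.

TC* ≈ €8,945,747.79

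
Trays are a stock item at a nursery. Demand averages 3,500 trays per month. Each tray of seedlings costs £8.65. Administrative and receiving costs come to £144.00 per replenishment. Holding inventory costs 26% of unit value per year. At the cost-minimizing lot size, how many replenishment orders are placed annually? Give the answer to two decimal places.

N ≈ 18.11 orders per year

Annual demand D = 3,500 × 12 = 42,000.
Holding cost H = 0.26 × £8.65 = £2.2490 per unit per year.
Q* = √(2DS/H) = √(2 × 42,000 × 144 / 2.249) ≈ 2319.14.
Orders per year = D / Q* = 42,000 / 2319.14 ≈ 18.110.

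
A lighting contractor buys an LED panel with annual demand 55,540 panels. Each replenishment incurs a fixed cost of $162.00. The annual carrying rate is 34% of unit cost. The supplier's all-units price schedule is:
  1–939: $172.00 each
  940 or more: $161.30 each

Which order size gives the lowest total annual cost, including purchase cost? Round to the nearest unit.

Q* ≈ 940 panels

Holding cost per unit per year at price C is H = 0.34·C.
Evaluate total cost at each tier's feasible EOQ or, if the EOQ is below the tier, at the tier's minimum quantity.
EOQ at $172.00 = 554.7 (feasible in tier 1): TC = 55,540×$172.00 + (55,540/554.7)×162 + (554.7/2)×0.34×$172.00 = $9,585,319.87.
EOQ at $161.30 = 572.8 < 940, so use break Q=940: TC = 55,540×$161.30 + (55,540/940.0)×162 + (940.0/2)×0.34×$161.30 = $8,993,949.53.
Lowest total cost is $8,993,949.53 at Q = 940.0.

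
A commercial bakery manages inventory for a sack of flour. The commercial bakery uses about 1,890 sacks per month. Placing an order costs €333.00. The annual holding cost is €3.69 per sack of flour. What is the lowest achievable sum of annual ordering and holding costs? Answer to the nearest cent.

Annual demand D = 1,890 × 12 = 22,680.
The optimal lot size = √(2DS/H) = √(2 × 22,680 × 333 / 3.69) ≈ 2023.23.
At Q*, ordering cost (D/Q*)S equals holding cost (Q*/2)H, each = √(DSH/2).
Minimum total = √(2DSH) = √(2 × 22,680 × 333 × 3.69) ≈ 7465.722.

TC* ≈ €7,465.72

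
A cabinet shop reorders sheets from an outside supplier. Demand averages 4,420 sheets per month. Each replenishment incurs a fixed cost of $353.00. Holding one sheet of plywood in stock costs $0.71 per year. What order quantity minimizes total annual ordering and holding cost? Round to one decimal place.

Annual demand D = 4,420 × 12 = 53,040.
EOQ = √(2DS / H) = √(2 × 53,040 × 353 / 0.71).
= √(37,446,240 / 0.71) = √52,741,183.0986 ≈ 7262.313.

Q* ≈ 7,262.3 sheets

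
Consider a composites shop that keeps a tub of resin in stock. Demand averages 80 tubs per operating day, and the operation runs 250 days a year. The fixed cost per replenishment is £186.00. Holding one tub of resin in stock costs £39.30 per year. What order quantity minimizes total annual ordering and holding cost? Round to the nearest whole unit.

Annual demand D = 80 × 250 = 20,000.
EOQ = √(2DS / H) = √(2 × 20,000 × 186 / 39.3).
= √(7,440,000 / 39.3) = √189,312.9771 ≈ 435.101.

Q* ≈ 435 tubs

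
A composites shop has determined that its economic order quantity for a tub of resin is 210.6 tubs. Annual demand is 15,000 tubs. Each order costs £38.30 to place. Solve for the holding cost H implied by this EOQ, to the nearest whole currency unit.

H ≈ £26

Squaring Q* = √(2DS/H) gives Q*² = 2DS/H.
From Q* = √(2DS/H): H = 2DS / Q*² = 2 × 15,000 × 38.3 / 210.6² = 25.9062.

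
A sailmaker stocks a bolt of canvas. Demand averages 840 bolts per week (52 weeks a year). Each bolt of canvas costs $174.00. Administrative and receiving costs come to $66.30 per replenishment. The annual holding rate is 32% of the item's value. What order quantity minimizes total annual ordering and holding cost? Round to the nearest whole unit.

Annual demand D = 840 × 52 = 43,680.
Holding cost H = 0.32 × $174.00 = $55.6800 per unit per year.
EOQ = √(2DS / H) = √(2 × 43,680 × 66.3 / 55.68).
= √(5,791,968 / 55.68) = √104,022.4138 ≈ 322.525.

Q* ≈ 323 bolts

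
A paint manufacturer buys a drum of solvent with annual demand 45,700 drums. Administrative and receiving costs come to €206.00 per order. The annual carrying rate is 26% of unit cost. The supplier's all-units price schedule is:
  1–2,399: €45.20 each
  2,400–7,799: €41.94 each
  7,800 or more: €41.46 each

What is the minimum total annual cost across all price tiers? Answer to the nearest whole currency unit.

TC* ≈ €1,933,666

Holding cost per unit per year at price C is H = 0.26·C.
For each price level, check whether its EOQ is feasible; otherwise the best quantity at that price is the breakpoint.
EOQ at €45.20 = 1265.8 (feasible in tier 1): TC = 45,700×€45.20 + (45,700/1265.8)×206 + (1265.8/2)×0.26×€45.20 = €2,080,515.19.
EOQ at €41.94 = 1314.0 < 2400, so use break Q=2400: TC = 45,700×€41.94 + (45,700/2400.0)×206 + (2400.0/2)×0.26×€41.94 = €1,933,665.86.
EOQ at €41.46 = 1321.6 < 7800, so use break Q=7800: TC = 45,700×€41.46 + (45,700/7800.0)×206 + (7800.0/2)×0.26×€41.46 = €1,937,969.39.
Lowest total cost among the candidates is at Q = 2400.0.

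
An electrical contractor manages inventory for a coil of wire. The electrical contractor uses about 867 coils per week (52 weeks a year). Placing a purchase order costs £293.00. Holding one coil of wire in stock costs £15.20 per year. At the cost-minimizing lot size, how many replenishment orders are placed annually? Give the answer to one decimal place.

N ≈ 34.2 orders per year

Annual demand D = 867 × 52 = 45,084.
The optimal lot size = √(2DS/H) = √(2 × 45,084 × 293 / 15.2) ≈ 1318.37.
Orders per year = D / Q* = 45,084 / 1318.37 ≈ 34.197.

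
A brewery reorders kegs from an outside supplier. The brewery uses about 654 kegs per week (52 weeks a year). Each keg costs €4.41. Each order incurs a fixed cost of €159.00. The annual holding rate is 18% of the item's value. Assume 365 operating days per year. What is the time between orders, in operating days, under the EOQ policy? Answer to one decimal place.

Annual demand D = 654 × 52 = 34,008.
Holding cost H = 0.18 × €4.41 = €0.7938 per unit per year.
The optimal lot size = √(2DS/H) = √(2 × 34,008 × 159 / 0.7938) ≈ 3691.04.
Cycle time = Q*/D × 365 = 3691.04 / 34,008 × 365 ≈ 39.615 days.

T ≈ 39.6 days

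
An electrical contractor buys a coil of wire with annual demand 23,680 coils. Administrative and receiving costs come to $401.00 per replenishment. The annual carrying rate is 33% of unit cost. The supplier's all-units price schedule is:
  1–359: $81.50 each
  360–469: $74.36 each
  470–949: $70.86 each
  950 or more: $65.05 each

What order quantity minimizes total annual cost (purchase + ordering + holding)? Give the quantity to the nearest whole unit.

Q* ≈ 950 coils

Holding cost per unit per year at price C is H = 0.33·C.
For each price level, check whether its EOQ is feasible; otherwise the best quantity at that price is the breakpoint.
Tier 1 ($81.50): EOQ = 840.3 exceeds tier's upper bound 359, so this tier is dominated.
Tier 2 ($74.36): EOQ = 879.7 exceeds tier's upper bound 469, so this tier is dominated.
EOQ at $70.86 = 901.2 (feasible in tier 3): TC = 23,680×$70.86 + (23,680/901.2)×401 + (901.2/2)×0.33×$70.86 = $1,699,038.25.
EOQ at $65.05 = 940.6 < 950, so use break Q=950: TC = 23,680×$65.05 + (23,680/950.0)×401 + (950.0/2)×0.33×$65.05 = $1,560,576.04.
Lowest total cost is $1,560,576.04 at Q = 950.0.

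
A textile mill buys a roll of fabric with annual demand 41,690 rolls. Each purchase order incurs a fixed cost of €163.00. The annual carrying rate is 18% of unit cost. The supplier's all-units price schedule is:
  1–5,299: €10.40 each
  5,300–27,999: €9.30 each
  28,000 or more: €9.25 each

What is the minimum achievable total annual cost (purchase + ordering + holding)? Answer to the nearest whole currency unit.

Holding cost per unit per year at price C is H = 0.18·C.
Evaluate total cost at each tier's feasible EOQ or, if the EOQ is below the tier, at the tier's minimum quantity.
EOQ at €10.40 = 2694.5 (feasible in tier 1): TC = 41,690×€10.40 + (41,690/2694.5)×163 + (2694.5/2)×0.18×€10.40 = €438,620.03.
EOQ at €9.30 = 2849.4 < 5300, so use break Q=5300: TC = 41,690×€9.30 + (41,690/5300.0)×163 + (5300.0/2)×0.18×€9.30 = €393,435.26.
EOQ at €9.25 = 2857.0 < 28000, so use break Q=28000: TC = 41,690×€9.25 + (41,690/28000.0)×163 + (28000.0/2)×0.18×€9.25 = €409,185.20.
Lowest total cost among the candidates is at Q = 5300.0.

TC* ≈ €393,435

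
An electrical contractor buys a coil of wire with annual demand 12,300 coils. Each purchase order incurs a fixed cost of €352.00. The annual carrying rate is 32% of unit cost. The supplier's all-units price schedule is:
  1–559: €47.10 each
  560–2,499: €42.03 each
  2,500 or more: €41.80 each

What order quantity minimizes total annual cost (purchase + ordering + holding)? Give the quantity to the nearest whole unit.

Holding cost per unit per year at price C is H = 0.32·C.
For each price level, check whether its EOQ is feasible; otherwise the best quantity at that price is the breakpoint.
Tier 1 (€47.10): EOQ = 758.0 exceeds tier's upper bound 559, so this tier is dominated.
EOQ at €42.03 = 802.4 (feasible in tier 2): TC = 12,300×€42.03 + (12,300/802.4)×352 + (802.4/2)×0.32×€42.03 = €527,760.79.
EOQ at €41.80 = 804.6 < 2500, so use break Q=2500: TC = 12,300×€41.80 + (12,300/2500.0)×352 + (2500.0/2)×0.32×€41.80 = €532,591.84.
Lowest total cost is €527,760.79 at Q = 802.4.

Q* ≈ 802 coils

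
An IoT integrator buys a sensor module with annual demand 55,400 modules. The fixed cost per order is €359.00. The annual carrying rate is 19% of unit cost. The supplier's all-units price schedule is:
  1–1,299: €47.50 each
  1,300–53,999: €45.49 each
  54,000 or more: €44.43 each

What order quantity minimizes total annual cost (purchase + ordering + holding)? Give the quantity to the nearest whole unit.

Holding cost per unit per year at price C is H = 0.19·C.
Candidates are each tier's EOQ (if it falls in that tier) and each price-break quantity.
Tier 1 (€47.50): EOQ = 2099.4 exceeds tier's upper bound 1299, so this tier is dominated.
EOQ at €45.49 = 2145.3 (feasible in tier 2): TC = 55,400×€45.49 + (55,400/2145.3)×359 + (2145.3/2)×0.19×€45.49 = €2,538,687.80.
EOQ at €44.43 = 2170.7 < 54000, so use break Q=54000: TC = 55,400×€44.43 + (55,400/54000.0)×359 + (54000.0/2)×0.19×€44.43 = €2,689,716.21.
Lowest total cost is €2,538,687.80 at Q = 2145.3.

Q* ≈ 2,145 modules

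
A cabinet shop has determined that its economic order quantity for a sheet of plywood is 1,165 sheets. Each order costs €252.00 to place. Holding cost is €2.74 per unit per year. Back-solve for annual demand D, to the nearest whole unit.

D ≈ 7,379 sheets per year

The basic EOQ model gives Q* = √(2DS/H); rearrange for the unknown.
From Q* = √(2DS/H): D = Q*²H / (2S) = 1,165² × 2.74 / (2 × 252) = 7378.564.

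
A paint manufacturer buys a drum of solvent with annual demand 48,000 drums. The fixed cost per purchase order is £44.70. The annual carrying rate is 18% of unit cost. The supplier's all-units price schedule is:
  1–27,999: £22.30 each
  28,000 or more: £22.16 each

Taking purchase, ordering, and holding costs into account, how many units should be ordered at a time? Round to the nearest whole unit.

Holding cost per unit per year at price C is H = 0.18·C.
For each price level, check whether its EOQ is feasible; otherwise the best quantity at that price is the breakpoint.
EOQ at £22.30 = 1034.0 (feasible in tier 1): TC = 48,000×£22.30 + (48,000/1034.0)×44.7 + (1034.0/2)×0.18×£22.30 = £1,074,550.29.
EOQ at £22.16 = 1037.2 < 28000, so use break Q=28000: TC = 48,000×£22.16 + (48,000/28000.0)×44.7 + (28000.0/2)×0.18×£22.16 = £1,119,599.83.
Lowest total cost is £1,074,550.29 at Q = 1034.0.

Q* ≈ 1,034 drums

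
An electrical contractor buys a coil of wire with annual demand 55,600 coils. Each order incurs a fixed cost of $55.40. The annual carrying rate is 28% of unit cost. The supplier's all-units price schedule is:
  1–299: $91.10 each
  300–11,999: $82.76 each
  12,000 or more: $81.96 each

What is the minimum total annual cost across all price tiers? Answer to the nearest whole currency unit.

Holding cost per unit per year at price C is H = 0.28·C.
Candidates are each tier's EOQ (if it falls in that tier) and each price-break quantity.
Tier 1 ($91.10): EOQ = 491.4 exceeds tier's upper bound 299, so this tier is dominated.
EOQ at $82.76 = 515.6 (feasible in tier 2): TC = 55,600×$82.76 + (55,600/515.6)×55.4 + (515.6/2)×0.28×$82.76 = $4,613,404.04.
EOQ at $81.96 = 518.1 < 12000, so use break Q=12000: TC = 55,600×$81.96 + (55,600/12000.0)×55.4 + (12000.0/2)×0.28×$81.96 = $4,694,925.49.
Lowest total cost among the candidates is at Q = 515.6.

TC* ≈ $4,613,404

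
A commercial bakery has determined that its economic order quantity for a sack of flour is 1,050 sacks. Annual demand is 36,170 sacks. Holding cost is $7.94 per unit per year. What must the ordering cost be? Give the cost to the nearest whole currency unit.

The basic EOQ model gives Q* = √(2DS/H); rearrange for the unknown.
From Q* = √(2DS/H): S = Q*²H / (2D) = 1,050² × 7.94 / (2 × 36,170) = 121.0098.

S ≈ $121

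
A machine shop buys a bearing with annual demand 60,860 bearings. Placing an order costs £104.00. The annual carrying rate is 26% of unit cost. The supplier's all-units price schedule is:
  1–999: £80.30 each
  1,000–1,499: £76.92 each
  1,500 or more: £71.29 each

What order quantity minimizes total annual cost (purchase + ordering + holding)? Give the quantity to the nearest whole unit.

Holding cost per unit per year at price C is H = 0.26·C.
Evaluate total cost at each tier's feasible EOQ or, if the EOQ is below the tier, at the tier's minimum quantity.
EOQ at £80.30 = 778.7 (feasible in tier 1): TC = 60,860×£80.30 + (60,860/778.7)×104 + (778.7/2)×0.26×£80.30 = £4,903,315.06.
EOQ at £76.92 = 795.6 < 1000, so use break Q=1000: TC = 60,860×£76.92 + (60,860/1000.0)×104 + (1000.0/2)×0.26×£76.92 = £4,697,680.24.
EOQ at £71.29 = 826.4 < 1500, so use break Q=1500: TC = 60,860×£71.29 + (60,860/1500.0)×104 + (1500.0/2)×0.26×£71.29 = £4,356,830.58.
Lowest total cost is £4,356,830.58 at Q = 1500.0.

Q* ≈ 1,500 bearings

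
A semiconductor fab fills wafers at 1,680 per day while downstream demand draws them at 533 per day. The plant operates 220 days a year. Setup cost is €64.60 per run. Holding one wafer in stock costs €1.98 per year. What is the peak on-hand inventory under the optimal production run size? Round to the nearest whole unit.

Annual demand D = 533 × 220 = 117,260.
Production build-up factor (1 − d/p) = 1 − 533/1,680 = 0.6827.
Q* = √(2DS / (H(1 − d/p))) = √(2 × 117,260 × 64.6 / (1.98 × 0.6827)).
= √(15,149,992 / 1.3518) ≈ 3347.700.
Maximum inventory = Q*(1 − d/p) = 3347.700 × 0.6827 ≈ 2285.602.

I_max ≈ 2,286 wafers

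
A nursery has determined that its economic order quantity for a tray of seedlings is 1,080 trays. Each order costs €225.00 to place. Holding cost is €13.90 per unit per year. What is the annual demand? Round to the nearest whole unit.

D ≈ 36,029 trays per year

The basic EOQ model gives Q* = √(2DS/H); rearrange for the unknown.
From Q* = √(2DS/H): D = Q*²H / (2S) = 1,080² × 13.9 / (2 × 225) = 36028.800.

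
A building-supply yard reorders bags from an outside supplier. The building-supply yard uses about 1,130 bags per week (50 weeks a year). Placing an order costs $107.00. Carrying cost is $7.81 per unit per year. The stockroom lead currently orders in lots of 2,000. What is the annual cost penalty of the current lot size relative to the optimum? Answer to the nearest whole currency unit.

Extra cost ≈ $1,115 per year

Annual demand D = 1,130 × 50 = 56,500.
EOQ = √(2DS/H) = √(2 × 56,500 × 107 / 7.81) ≈ 1244.24.
Cost at Q* = (D/Q*)S + (Q*/2)H = √(2DSH) ≈ $9,717.55.
Cost at Q = 2,000: (56,500/2,000)×107 + (2,000/2)×7.81 = $3,022.75 + $7,810.00 = $10,832.75.
Excess = $10,832.75 − $9,717.55 = $1,115.20.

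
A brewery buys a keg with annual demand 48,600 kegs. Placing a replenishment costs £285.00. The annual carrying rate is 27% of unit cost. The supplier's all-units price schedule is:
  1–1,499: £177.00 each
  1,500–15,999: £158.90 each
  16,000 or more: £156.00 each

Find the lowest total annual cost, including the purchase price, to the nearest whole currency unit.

Holding cost per unit per year at price C is H = 0.27·C.
Evaluate total cost at each tier's feasible EOQ or, if the EOQ is below the tier, at the tier's minimum quantity.
EOQ at £177.00 = 761.4 (feasible in tier 1): TC = 48,600×£177.00 + (48,600/761.4)×285 + (761.4/2)×0.27×£177.00 = £8,638,585.14.
EOQ at £158.90 = 803.5 < 1500, so use break Q=1500: TC = 48,600×£158.90 + (48,600/1500.0)×285 + (1500.0/2)×0.27×£158.90 = £7,763,951.25.
EOQ at £156.00 = 811.0 < 16000, so use break Q=16000: TC = 48,600×£156.00 + (48,600/16000.0)×285 + (16000.0/2)×0.27×£156.00 = £7,919,425.69.
Lowest total cost among the candidates is at Q = 1500.0.

TC* ≈ £7,763,951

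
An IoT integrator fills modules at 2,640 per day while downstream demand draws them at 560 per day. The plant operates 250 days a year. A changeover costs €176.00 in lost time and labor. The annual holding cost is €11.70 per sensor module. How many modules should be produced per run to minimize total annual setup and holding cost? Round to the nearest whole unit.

Q* ≈ 2,312 modules

Annual demand D = 560 × 250 = 140,000.
Production build-up factor (1 − d/p) = 1 − 560/2,640 = 0.7879.
Q* = √(2DS / (H(1 − d/p))) = √(2 × 140,000 × 176 / (11.7 × 0.7879)).
= √(49,280,000 / 9.2182) ≈ 2312.132.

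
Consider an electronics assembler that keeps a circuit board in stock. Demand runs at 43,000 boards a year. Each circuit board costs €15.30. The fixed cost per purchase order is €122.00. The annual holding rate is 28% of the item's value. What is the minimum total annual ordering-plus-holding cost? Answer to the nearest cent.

TC* ≈ €6,704.31

Holding cost H = 0.28 × €15.30 = €4.2840 per unit per year.
Q* = √(2DS/H) = √(2 × 43,000 × 122 / 4.284) ≈ 1564.96.
At the optimum the two cost components are equal, so total cost = 2·(Q*/2)H = Q*·H.
Minimum total = √(2DSH) = √(2 × 43,000 × 122 × 4.284) ≈ 6704.307.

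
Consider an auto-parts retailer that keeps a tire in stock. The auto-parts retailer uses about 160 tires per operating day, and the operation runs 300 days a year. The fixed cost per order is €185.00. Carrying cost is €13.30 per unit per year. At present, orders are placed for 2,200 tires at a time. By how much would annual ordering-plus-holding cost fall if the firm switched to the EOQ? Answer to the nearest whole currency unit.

Annual demand D = 160 × 300 = 48,000.
EOQ = √(2DS/H) = √(2 × 48,000 × 185 / 13.3) ≈ 1155.57.
Cost at Q* = (D/Q*)S + (Q*/2)H = √(2DSH) ≈ €15,369.06.
Cost at Q = 2,200: (48,000/2,200)×185 + (2,200/2)×13.3 = €4,036.36 + €14,630.00 = €18,666.36.
Excess = €18,666.36 − €15,369.06 = €3,297.30.

Extra cost ≈ €3,297 per year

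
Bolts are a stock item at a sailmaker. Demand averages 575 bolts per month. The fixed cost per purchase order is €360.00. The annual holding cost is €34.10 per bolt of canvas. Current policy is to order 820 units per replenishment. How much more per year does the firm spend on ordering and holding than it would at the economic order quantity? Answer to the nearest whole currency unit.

Extra cost ≈ €3,995 per year

Annual demand D = 575 × 12 = 6,900.
EOQ = √(2DS/H) = √(2 × 6,900 × 360 / 34.1) ≈ 381.69.
Cost at Q* = (D/Q*)S + (Q*/2)H = √(2DSH) ≈ €13,015.71.
Cost at Q = 820: (6,900/820)×360 + (820/2)×34.1 = €3,029.27 + €13,981.00 = €17,010.27.
Excess = €17,010.27 − €13,015.71 = €3,994.55.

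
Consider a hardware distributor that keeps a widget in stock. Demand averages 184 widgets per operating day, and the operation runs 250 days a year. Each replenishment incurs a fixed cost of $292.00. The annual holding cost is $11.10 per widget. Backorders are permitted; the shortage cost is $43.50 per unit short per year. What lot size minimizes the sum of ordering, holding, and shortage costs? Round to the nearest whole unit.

Q* ≈ 1,743 widgets

Annual demand D = 184 × 250 = 46,000.
With planned backorders, Q* = √(2DS/H) · √((H+B)/B).
√(2DS/H) = √(2 × 46,000 × 292 / 11.1) = 1555.693.
√((H+B)/B) = √((11.1+43.5)/43.5) = 1.1203.
Q* ≈ 1742.912.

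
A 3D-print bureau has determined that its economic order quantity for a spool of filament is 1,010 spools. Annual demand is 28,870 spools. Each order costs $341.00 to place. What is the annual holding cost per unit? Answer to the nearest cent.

Invert the EOQ relation Q*² = 2DS/H.
From Q* = √(2DS/H): H = 2DS / Q*² = 2 × 28,870 × 341 / 1,010² = 19.3014.

H ≈ $19.30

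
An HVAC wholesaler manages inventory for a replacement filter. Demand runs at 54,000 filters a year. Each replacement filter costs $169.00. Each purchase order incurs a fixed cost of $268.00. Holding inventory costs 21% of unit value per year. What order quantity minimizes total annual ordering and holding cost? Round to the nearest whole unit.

Q* ≈ 903 filters

Holding cost H = 0.21 × $169.00 = $35.4900 per unit per year.
EOQ = √(2DS / H) = √(2 × 54,000 × 268 / 35.49).
= √(28,944,000 / 35.49) = √815,553.6771 ≈ 903.080.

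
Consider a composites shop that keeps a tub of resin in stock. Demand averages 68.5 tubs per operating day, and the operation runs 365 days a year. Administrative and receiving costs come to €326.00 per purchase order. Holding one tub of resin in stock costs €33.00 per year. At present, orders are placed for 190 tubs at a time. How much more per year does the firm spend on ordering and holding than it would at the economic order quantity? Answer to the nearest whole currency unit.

Annual demand D = 68.5 × 365 = 25,002.5.
EOQ = √(2DS/H) = √(2 × 25,002.5 × 326 / 33) ≈ 702.84.
Cost at Q* = (D/Q*)S + (Q*/2)H = √(2DSH) ≈ €23,193.83.
Cost at Q = 190: (25,002.5/190)×326 + (190/2)×33 = €42,899.03 + €3,135.00 = €46,034.03.
Excess = €46,034.03 − €23,193.83 = €22,840.20.

Extra cost ≈ €22,840 per year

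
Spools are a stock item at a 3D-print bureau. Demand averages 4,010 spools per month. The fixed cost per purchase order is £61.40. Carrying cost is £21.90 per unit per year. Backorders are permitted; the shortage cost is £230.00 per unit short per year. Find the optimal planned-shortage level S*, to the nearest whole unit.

Annual demand D = 4,010 × 12 = 48,120.
With planned backorders, Q* = √(2DS/H) · √((H+B)/B).
√(2DS/H) = √(2 × 48,120 × 61.4 / 21.9) = 519.445.
√((H+B)/B) = √((21.9+230)/230) = 1.0465.
Q* ≈ 543.613.
S* = Q* · H/(H+B) = 543.613 × 21.9/251.9 ≈ 47.261.

S* ≈ 47 spools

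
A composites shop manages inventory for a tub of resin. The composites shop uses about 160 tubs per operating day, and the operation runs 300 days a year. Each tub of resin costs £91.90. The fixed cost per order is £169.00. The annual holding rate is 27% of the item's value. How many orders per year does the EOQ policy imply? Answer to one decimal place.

N ≈ 59.4 orders per year

Annual demand D = 160 × 300 = 48,000.
Holding cost H = 0.27 × £91.90 = £24.8130 per unit per year.
EOQ = √(2DS/H) = √(2 × 48,000 × 169 / 24.813) ≈ 808.61.
Orders per year = D / Q* = 48,000 / 808.61 ≈ 59.361.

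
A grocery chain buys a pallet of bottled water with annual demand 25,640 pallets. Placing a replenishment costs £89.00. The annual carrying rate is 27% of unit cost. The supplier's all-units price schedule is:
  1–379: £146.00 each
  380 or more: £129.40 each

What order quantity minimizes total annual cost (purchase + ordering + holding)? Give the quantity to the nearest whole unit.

Holding cost per unit per year at price C is H = 0.27·C.
Evaluate total cost at each tier's feasible EOQ or, if the EOQ is below the tier, at the tier's minimum quantity.
EOQ at £146.00 = 340.3 (feasible in tier 1): TC = 25,640×£146.00 + (25,640/340.3)×89 + (340.3/2)×0.27×£146.00 = £3,756,853.04.
EOQ at £129.40 = 361.4 < 380, so use break Q=380: TC = 25,640×£129.40 + (25,640/380.0)×89 + (380.0/2)×0.27×£129.40 = £3,330,459.38.
Lowest total cost is £3,330,459.38 at Q = 380.0.

Q* ≈ 380 pallets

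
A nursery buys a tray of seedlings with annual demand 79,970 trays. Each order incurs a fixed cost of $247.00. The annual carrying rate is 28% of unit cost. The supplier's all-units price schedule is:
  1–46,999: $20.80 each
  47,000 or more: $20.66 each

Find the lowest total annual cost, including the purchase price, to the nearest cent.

Holding cost per unit per year at price C is H = 0.28·C.
For each price level, check whether its EOQ is feasible; otherwise the best quantity at that price is the breakpoint.
EOQ at $20.80 = 2604.5 (feasible in tier 1): TC = 79,970×$20.80 + (79,970/2604.5)×247 + (2604.5/2)×0.28×$20.80 = $1,678,544.33.
EOQ at $20.66 = 2613.3 < 47000, so use break Q=47000: TC = 79,970×$20.66 + (79,970/47000.0)×247 + (47000.0/2)×0.28×$20.66 = $1,788,543.27.
Lowest total cost among the candidates is at Q = 2604.5.

TC* ≈ $1,678,544.33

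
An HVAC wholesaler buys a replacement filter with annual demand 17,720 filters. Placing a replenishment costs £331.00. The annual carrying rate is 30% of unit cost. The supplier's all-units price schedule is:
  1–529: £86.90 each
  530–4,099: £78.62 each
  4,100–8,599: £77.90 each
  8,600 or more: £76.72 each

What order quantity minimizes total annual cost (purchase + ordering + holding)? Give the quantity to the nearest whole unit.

Q* ≈ 705 filters

Holding cost per unit per year at price C is H = 0.30·C.
For each price level, check whether its EOQ is feasible; otherwise the best quantity at that price is the breakpoint.
Tier 1 (£86.90): EOQ = 670.8 exceeds tier's upper bound 529, so this tier is dominated.
EOQ at £78.62 = 705.2 (feasible in tier 2): TC = 17,720×£78.62 + (17,720/705.2)×331 + (705.2/2)×0.30×£78.62 = £1,409,780.07.
EOQ at £77.90 = 708.5 < 4100, so use break Q=4100: TC = 17,720×£77.90 + (17,720/4100.0)×331 + (4100.0/2)×0.30×£77.90 = £1,429,727.07.
EOQ at £76.72 = 713.9 < 8600, so use break Q=8600: TC = 17,720×£76.72 + (17,720/8600.0)×331 + (8600.0/2)×0.30×£76.72 = £1,459,129.21.
Lowest total cost is £1,409,780.07 at Q = 705.2.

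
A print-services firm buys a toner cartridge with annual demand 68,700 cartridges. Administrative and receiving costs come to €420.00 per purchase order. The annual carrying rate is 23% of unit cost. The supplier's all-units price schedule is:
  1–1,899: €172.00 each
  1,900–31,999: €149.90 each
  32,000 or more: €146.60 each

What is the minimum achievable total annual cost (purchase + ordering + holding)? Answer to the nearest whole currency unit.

TC* ≈ €10,346,069

Holding cost per unit per year at price C is H = 0.23·C.
Evaluate total cost at each tier's feasible EOQ or, if the EOQ is below the tier, at the tier's minimum quantity.
EOQ at €172.00 = 1207.8 (feasible in tier 1): TC = 68,700×€172.00 + (68,700/1207.8)×420 + (1207.8/2)×0.23×€172.00 = €11,864,180.00.
EOQ at €149.90 = 1293.8 < 1900, so use break Q=1900: TC = 68,700×€149.90 + (68,700/1900.0)×420 + (1900.0/2)×0.23×€149.90 = €10,346,069.47.
EOQ at €146.60 = 1308.2 < 32000, so use break Q=32000: TC = 68,700×€146.60 + (68,700/32000.0)×420 + (32000.0/2)×0.23×€146.60 = €10,611,809.69.
Lowest total cost among the candidates is at Q = 1900.0.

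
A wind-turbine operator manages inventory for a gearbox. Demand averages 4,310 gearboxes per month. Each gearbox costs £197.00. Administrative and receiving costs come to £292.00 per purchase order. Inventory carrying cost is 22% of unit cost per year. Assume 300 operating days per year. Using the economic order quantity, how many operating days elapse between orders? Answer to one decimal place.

T ≈ 4.8 days

Annual demand D = 4,310 × 12 = 51,720.
Holding cost H = 0.22 × £197.00 = £43.3400 per unit per year.
The optimal lot size = √(2DS/H) = √(2 × 51,720 × 292 / 43.34) ≈ 834.82.
Cycle time = Q*/D × 300 = 834.82 / 51,720 × 300 ≈ 4.842 days.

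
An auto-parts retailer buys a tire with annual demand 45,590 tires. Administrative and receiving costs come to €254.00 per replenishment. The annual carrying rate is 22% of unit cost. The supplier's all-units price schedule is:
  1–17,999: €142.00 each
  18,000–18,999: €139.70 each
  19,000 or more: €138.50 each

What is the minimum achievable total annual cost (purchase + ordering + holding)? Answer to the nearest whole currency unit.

Holding cost per unit per year at price C is H = 0.22·C.
Evaluate total cost at each tier's feasible EOQ or, if the EOQ is below the tier, at the tier's minimum quantity.
EOQ at €142.00 = 861.0 (feasible in tier 1): TC = 45,590×€142.00 + (45,590/861.0)×254 + (861.0/2)×0.22×€142.00 = €6,500,678.13.
EOQ at €139.70 = 868.1 < 18000, so use break Q=18000: TC = 45,590×€139.70 + (45,590/18000.0)×254 + (18000.0/2)×0.22×€139.70 = €6,646,172.33.
EOQ at €138.50 = 871.8 < 19000, so use break Q=19000: TC = 45,590×€138.50 + (45,590/19000.0)×254 + (19000.0/2)×0.22×€138.50 = €6,604,289.47.
Lowest total cost among the candidates is at Q = 861.0.

TC* ≈ €6,500,678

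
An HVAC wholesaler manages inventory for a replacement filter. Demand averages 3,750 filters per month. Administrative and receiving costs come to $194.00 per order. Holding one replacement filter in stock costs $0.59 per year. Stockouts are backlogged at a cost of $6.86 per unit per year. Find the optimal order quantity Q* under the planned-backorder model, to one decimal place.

Annual demand D = 3,750 × 12 = 45,000.
With planned backorders, Q* = √(2DS/H) · √((H+B)/B).
√(2DS/H) = √(2 × 45,000 × 194 / 0.59) = 5439.965.
√((H+B)/B) = √((0.59+6.86)/6.86) = 1.0421.
Q* ≈ 5669.075.

Q* ≈ 5,669.1 filters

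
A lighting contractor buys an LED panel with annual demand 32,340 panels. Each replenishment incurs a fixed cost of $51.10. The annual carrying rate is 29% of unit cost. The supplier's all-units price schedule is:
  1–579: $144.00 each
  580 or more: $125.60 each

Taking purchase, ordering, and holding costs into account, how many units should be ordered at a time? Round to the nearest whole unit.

Q* ≈ 580 panels

Holding cost per unit per year at price C is H = 0.29·C.
Evaluate total cost at each tier's feasible EOQ or, if the EOQ is below the tier, at the tier's minimum quantity.
EOQ at $144.00 = 281.3 (feasible in tier 1): TC = 32,340×$144.00 + (32,340/281.3)×51.1 + (281.3/2)×0.29×$144.00 = $4,668,708.32.
EOQ at $125.60 = 301.2 < 580, so use break Q=580: TC = 32,340×$125.60 + (32,340/580.0)×51.1 + (580.0/2)×0.29×$125.60 = $4,075,316.23.
Lowest total cost is $4,075,316.23 at Q = 580.0.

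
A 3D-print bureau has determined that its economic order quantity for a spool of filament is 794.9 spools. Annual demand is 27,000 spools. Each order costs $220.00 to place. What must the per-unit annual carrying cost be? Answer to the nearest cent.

H ≈ $18.80

The basic EOQ model gives Q* = √(2DS/H); rearrange for the unknown.
From Q* = √(2DS/H): H = 2DS / Q*² = 2 × 27,000 × 220 / 794.9² = 18.8015.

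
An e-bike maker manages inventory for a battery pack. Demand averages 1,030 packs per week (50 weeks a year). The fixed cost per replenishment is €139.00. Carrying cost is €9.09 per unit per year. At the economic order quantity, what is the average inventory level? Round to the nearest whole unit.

Annual demand D = 1,030 × 50 = 51,500.
The optimal lot size = √(2DS/H) = √(2 × 51,500 × 139 / 9.09) ≈ 1255.00.
Average inventory = Q*/2 ≈ 1255.00 / 2 = 627.500.

Average inventory ≈ 628 packs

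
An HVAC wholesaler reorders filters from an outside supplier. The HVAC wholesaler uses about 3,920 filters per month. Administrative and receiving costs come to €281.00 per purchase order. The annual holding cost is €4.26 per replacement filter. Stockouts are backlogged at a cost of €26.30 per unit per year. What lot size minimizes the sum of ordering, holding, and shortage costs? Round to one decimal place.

Q* ≈ 2,685.3 filters

Annual demand D = 3,920 × 12 = 47,040.
With planned backorders, Q* = √(2DS/H) · √((H+B)/B).
√(2DS/H) = √(2 × 47,040 × 281 / 4.26) = 2491.134.
√((H+B)/B) = √((4.26+26.3)/26.3) = 1.0780.
Q* ≈ 2685.319.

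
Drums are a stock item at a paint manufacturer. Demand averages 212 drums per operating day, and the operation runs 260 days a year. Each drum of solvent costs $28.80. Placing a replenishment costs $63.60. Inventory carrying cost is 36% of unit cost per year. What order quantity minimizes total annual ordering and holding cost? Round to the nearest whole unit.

Annual demand D = 212 × 260 = 55,120.
Holding cost H = 0.36 × $28.80 = $10.3680 per unit per year.
EOQ = √(2DS / H) = √(2 × 55,120 × 63.6 / 10.368).
= √(7,011,264 / 10.368) = √676,240.7407 ≈ 822.339.

Q* ≈ 822 drums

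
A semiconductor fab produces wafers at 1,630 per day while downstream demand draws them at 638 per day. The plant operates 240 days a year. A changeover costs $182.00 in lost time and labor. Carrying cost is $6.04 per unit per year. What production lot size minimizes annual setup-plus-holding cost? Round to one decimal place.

Annual demand D = 638 × 240 = 153,120.
Production build-up factor (1 − d/p) = 1 − 638/1,630 = 0.6086.
Q* = √(2DS / (H(1 − d/p))) = √(2 × 153,120 × 182 / (6.04 × 0.6086)).
= √(55,735,680 / 3.6759) ≈ 3893.912.

Q* ≈ 3,893.9 wafers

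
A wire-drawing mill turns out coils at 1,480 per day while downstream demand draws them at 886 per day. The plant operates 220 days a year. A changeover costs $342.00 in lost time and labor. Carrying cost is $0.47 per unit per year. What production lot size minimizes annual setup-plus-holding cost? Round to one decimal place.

Q* ≈ 26,585.5 coils

Annual demand D = 886 × 220 = 194,920.
Production build-up factor (1 − d/p) = 1 − 886/1,480 = 0.4014.
Q* = √(2DS / (H(1 − d/p))) = √(2 × 194,920 × 342 / (0.47 × 0.4014)).
= √(133,325,280 / 0.1886) ≈ 26585.508.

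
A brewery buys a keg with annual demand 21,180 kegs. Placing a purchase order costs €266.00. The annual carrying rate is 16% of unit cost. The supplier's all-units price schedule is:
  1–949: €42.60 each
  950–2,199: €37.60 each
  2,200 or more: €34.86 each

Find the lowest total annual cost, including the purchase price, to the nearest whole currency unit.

TC* ≈ €747,031

Holding cost per unit per year at price C is H = 0.16·C.
For each price level, check whether its EOQ is feasible; otherwise the best quantity at that price is the breakpoint.
Tier 1 (€42.60): EOQ = 1285.7 exceeds tier's upper bound 949, so this tier is dominated.
EOQ at €37.60 = 1368.6 (feasible in tier 2): TC = 21,180×€37.60 + (21,180/1368.6)×266 + (1368.6/2)×0.16×€37.60 = €804,601.28.
EOQ at €34.86 = 1421.3 < 2200, so use break Q=2200: TC = 21,180×€34.86 + (21,180/2200.0)×266 + (2200.0/2)×0.16×€34.86 = €747,031.01.
Lowest total cost among the candidates is at Q = 2200.0.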